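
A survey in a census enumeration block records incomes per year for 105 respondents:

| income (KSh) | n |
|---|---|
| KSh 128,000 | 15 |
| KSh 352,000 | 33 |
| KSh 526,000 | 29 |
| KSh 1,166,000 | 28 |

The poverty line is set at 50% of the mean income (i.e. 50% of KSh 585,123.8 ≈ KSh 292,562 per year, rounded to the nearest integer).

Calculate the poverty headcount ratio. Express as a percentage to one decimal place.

15 of the 105 respondents have income below KSh 292,562.
H = 15/105 = 14.3%.

14.3%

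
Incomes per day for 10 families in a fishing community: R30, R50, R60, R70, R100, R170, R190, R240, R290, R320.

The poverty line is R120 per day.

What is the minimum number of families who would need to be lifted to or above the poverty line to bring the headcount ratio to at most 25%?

Currently q = 5 of N = 10 are below the line (H = 0.500).
A headcount ratio of at most 25% allows at most ⌊0.25 × 10⌋ = 2 poor families.
So at least 5 − 2 = 3 must be lifted.

3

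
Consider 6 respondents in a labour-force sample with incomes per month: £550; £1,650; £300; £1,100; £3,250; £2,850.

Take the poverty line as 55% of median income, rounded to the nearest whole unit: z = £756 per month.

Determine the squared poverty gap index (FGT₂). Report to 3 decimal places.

Incomes under z: £300, £550 (q = 2 of N = 6).
Normalized shortfalls: (756−300)/756 = 0.6032; (756−550)/756 = 0.2725.
Squared: 0.3638; 0.0742.
Sum = 0.438069; P₂ = 0.438069 / 6 = 0.073.

0.073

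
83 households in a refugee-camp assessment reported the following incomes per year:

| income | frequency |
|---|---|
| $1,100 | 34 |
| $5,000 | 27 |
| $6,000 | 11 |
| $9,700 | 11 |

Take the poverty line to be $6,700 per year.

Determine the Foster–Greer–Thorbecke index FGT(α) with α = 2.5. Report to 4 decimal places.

0.2726

Below z: 34×$1,100, 27×$5,000, 11×$6,000 (q = 72 of N = 83).
Shortfall ratios: (6700−1100)/6700 = 0.8358 (×34); (6700−5000)/6700 = 0.2537 (×27); (6700−6000)/6700 = 0.1045 (×11).
Raised to α = 2.5: 0.63868 (×34); 0.03243 (×27); 0.00353 (×11).
Sum = 22.629504; FGT(2.5) = 22.629504 / 83 = 0.2726.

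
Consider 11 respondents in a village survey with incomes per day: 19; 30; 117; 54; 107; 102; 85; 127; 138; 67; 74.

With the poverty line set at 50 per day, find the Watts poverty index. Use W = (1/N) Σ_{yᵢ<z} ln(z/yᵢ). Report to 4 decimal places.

0.1344

Below z: 19, 30 (q = 2 of N = 11).
Log gaps: ln(50/19) = 0.9676; ln(50/30) = 0.5108.
W = 1.478410 / 11 = 0.1344.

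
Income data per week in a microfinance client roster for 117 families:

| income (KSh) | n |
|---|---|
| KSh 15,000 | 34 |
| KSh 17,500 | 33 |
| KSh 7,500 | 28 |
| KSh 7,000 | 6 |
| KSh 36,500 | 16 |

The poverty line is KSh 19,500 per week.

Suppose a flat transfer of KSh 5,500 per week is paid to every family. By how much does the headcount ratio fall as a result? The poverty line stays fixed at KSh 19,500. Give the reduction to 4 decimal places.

Before: below the line — 6×KSh 7,000, 28×KSh 7,500, 34×KSh 15,000, 33×KSh 17,500; headcount ratio = 0.863248.
After the KSh 5,500 transfer: below the line — 6×KSh 12,500, 28×KSh 13,000; headcount ratio = 0.290598.
Reduction = 0.863248 − 0.290598 = 0.5726.

0.5726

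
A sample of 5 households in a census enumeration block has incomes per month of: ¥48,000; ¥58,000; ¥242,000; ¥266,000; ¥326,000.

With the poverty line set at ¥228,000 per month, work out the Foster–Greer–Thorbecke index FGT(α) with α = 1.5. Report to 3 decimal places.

0.269

Poor units: ¥48,000, ¥58,000 (q = 2 of N = 5).
Shortfall ratios: (228000−48000)/228000 = 0.7895; (228000−58000)/228000 = 0.7456.
Raised to α = 1.5: 0.70147; 0.64383.
Sum = 1.345296; FGT(1.5) = 1.345296 / 5 = 0.269.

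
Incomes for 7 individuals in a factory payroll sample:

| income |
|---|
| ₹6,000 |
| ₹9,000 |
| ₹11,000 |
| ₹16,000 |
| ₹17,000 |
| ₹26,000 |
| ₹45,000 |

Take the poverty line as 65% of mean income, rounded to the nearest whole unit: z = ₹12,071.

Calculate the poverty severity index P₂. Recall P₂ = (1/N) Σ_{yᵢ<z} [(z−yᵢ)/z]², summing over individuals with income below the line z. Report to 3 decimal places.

Below z: ₹6,000, ₹9,000, ₹11,000 (q = 3 of N = 7).
Relative gaps: (12071−6000)/12071 = 0.5029; (12071−9000)/12071 = 0.2544; (12071−11000)/12071 = 0.0887.
Squared: 0.2529; 0.0647; 0.0079.
Sum = 0.325547; P₂ = 0.325547 / 7 = 0.047.

0.047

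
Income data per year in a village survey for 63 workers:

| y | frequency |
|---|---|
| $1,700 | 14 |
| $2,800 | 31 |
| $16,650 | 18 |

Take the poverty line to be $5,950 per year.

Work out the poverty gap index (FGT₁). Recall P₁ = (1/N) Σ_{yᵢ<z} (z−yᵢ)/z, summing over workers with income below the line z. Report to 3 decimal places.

Poor units: 14×$1,700, 31×$2,800 (q = 45 of N = 63).
Normalized shortfalls: (5950−1700)/5950 = 0.7143 (×14); (5950−2800)/5950 = 0.5294 (×31).
Σ = 26.411765. Dividing by the full population N = 63 gives P₁ = 0.419.

0.419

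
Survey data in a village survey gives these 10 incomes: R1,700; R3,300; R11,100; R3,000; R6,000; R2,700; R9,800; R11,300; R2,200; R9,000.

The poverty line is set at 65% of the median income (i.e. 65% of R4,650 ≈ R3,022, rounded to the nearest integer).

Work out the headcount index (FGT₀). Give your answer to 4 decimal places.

4 of the 10 families have income below R3,022.
H = 4/10 = 0.4000.

0.4000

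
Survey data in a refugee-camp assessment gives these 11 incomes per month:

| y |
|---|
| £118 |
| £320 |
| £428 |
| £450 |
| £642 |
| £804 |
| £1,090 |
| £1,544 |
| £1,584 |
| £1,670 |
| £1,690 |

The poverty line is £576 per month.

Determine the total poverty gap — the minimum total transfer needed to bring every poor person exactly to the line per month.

Below the line: £118, £320, £428, £450 (q = 4 of N = 11).
Individual gaps: 576−118 = 458; 576−320 = 256; 576−428 = 148; 576−450 = 126.
Aggregate gap = £988.

£988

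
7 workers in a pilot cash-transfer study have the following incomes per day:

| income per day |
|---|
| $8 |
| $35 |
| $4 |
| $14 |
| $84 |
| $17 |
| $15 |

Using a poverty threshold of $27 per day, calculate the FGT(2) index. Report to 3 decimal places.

0.255

Below z: $4, $8, $14, $15, $17 (q = 5 of N = 7).
Relative gaps: (27−4)/27 = 0.8519; (27−8)/27 = 0.7037; (27−14)/27 = 0.4815; (27−15)/27 = 0.4444; (27−17)/27 = 0.3704.
Squared: 0.7257; 0.4952; 0.2318; 0.1975; 0.1372.
Sum = 1.787380; P₂ = 1.787380 / 7 = 0.255.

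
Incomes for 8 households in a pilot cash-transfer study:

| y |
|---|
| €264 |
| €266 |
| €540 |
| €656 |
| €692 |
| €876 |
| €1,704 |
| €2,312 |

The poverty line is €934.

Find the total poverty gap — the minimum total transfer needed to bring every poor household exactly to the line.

Poor units: €264, €266, €540, €656, €692, €876 (q = 6 of N = 8).
Individual gaps: 934−264 = 670; 934−266 = 668; 934−540 = 394; 934−656 = 278; 934−692 = 242; 934−876 = 58.
Aggregate gap = €2,310.

€2,310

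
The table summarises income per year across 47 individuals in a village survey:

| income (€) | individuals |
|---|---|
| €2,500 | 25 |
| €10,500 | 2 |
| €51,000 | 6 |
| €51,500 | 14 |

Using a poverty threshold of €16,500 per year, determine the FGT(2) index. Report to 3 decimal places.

Poor units: 25×€2,500, 2×€10,500 (q = 27 of N = 47).
Normalized shortfalls: (16500−2500)/16500 = 0.8485 (×25); (16500−10500)/16500 = 0.3636 (×2).
Squared: 0.7199 (×25); 0.1322 (×2).
Sum = 18.262626; P₂ = 18.262626 / 47 = 0.389.

0.389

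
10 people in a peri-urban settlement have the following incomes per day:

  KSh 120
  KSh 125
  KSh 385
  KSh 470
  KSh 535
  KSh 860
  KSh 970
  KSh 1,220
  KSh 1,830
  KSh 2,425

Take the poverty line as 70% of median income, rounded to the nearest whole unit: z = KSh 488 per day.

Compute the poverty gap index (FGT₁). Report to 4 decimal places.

Below the line: KSh 120, KSh 125, KSh 385, KSh 470 (q = 4 of N = 10).
Relative gaps: (488−120)/488 = 0.7541; (488−125)/488 = 0.7439; (488−385)/488 = 0.2111; (488−470)/488 = 0.0369.
Sum of shortfalls = 1.745902; P₁ averages over all N: 1.745902 / 10 = 0.1746.

0.1746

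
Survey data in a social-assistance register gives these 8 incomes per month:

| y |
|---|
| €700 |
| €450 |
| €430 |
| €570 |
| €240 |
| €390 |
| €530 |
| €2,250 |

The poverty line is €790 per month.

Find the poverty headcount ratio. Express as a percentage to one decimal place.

87.5%

7 of the 8 families have income below €790.
H = 7/8 = 87.5%.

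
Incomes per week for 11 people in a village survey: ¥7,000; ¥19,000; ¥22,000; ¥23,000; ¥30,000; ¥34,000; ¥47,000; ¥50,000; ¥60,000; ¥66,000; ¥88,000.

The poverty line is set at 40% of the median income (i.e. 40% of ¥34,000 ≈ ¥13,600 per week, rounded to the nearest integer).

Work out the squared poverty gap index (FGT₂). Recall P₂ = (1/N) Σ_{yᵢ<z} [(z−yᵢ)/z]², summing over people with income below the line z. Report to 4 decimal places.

0.0214

Incomes under z: ¥7,000 (q = 1 of N = 11).
Shortfall ratios: (13600−7000)/13600 = 0.4853.
Squared: 0.2355.
Sum = 0.235510; P₂ = 0.235510 / 11 = 0.0214.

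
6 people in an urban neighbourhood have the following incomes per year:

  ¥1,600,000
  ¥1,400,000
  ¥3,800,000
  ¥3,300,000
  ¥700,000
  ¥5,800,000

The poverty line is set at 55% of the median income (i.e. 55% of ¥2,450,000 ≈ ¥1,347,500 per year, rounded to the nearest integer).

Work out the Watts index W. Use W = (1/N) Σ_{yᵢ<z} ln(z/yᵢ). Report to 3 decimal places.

Below the line: ¥700,000 (q = 1 of N = 6).
ln(z/y) terms: ln(1347500/700000) = 0.6549.
W = 0.654926 / 6 = 0.109.

0.109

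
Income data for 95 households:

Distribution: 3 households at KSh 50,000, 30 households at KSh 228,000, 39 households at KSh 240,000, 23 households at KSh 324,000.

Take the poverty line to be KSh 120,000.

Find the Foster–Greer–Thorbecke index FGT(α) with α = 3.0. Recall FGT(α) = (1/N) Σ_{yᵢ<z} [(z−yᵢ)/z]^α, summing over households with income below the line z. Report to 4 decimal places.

Below the line: 3×KSh 50,000 (q = 3 of N = 95).
Normalized shortfalls: (120000−50000)/120000 = 0.5833 (×3).
Raised to α = 3.0: 0.19850 (×3).
Sum = 0.595486; FGT(3.0) = 0.595486 / 95 = 0.0063.

0.0063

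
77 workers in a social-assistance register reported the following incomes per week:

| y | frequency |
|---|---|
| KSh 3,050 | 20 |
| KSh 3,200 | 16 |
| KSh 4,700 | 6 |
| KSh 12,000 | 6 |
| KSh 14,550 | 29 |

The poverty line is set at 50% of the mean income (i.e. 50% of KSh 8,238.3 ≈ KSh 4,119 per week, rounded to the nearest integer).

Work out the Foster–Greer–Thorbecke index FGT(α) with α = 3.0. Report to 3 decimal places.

Incomes under z: 20×KSh 3,050, 16×KSh 3,200 (q = 36 of N = 77).
Shortfall ratios: (4119−3050)/4119 = 0.2595 (×20); (4119−3200)/4119 = 0.2231 (×16).
Raised to α = 3.0: 0.01748 (×20); 0.01111 (×16).
Sum = 0.527315; FGT(3.0) = 0.527315 / 77 = 0.007.

0.007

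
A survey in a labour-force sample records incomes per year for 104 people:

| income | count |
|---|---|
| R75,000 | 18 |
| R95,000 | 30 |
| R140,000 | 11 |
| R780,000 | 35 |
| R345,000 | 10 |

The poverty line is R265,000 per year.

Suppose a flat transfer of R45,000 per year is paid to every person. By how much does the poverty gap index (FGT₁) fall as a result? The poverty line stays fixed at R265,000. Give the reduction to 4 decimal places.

Before: below the line — 18×R75,000, 30×R95,000, 11×R140,000; poverty gap index (FGT₁) = 0.359035.
After the R45,000 transfer: below the line — 18×R120,000, 30×R140,000, 11×R185,000; poverty gap index (FGT₁) = 0.262700.
Reduction = 0.359035 − 0.262700 = 0.0963.

0.0963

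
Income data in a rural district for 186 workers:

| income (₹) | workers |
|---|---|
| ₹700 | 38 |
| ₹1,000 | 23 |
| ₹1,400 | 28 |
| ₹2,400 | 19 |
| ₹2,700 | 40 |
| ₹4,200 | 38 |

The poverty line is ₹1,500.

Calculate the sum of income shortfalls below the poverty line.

₹44,700

Below z: 38×₹700, 23×₹1,000, 28×₹1,400 (q = 89 of N = 186).
Individual gaps: 38×(1500−700) = 30400; 23×(1500−1000) = 11500; 28×(1500−1400) = 2800.
Aggregate gap = ₹44,700.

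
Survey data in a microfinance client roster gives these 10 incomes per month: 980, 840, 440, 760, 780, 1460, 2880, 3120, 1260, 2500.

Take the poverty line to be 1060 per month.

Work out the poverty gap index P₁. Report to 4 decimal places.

Incomes under z: 440, 760, 780, 840, 980 (q = 5 of N = 10).
Normalized shortfalls: (1060−440)/1060 = 0.5849; (1060−760)/1060 = 0.2830; (1060−780)/1060 = 0.2642; (1060−840)/1060 = 0.2075; (1060−980)/1060 = 0.0755.
Sum of shortfalls = 1.415094; P₁ averages over all N: 1.415094 / 10 = 0.1415.

0.1415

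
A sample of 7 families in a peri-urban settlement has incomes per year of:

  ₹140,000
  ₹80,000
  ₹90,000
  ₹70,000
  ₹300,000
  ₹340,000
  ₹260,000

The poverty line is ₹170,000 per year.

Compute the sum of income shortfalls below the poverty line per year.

₹300,000

Poor units: ₹70,000, ₹80,000, ₹90,000, ₹140,000 (q = 4 of N = 7).
Individual gaps: 170000−70000 = 100000; 170000−80000 = 90000; 170000−90000 = 80000; 170000−140000 = 30000.
Aggregate gap = ₹300,000.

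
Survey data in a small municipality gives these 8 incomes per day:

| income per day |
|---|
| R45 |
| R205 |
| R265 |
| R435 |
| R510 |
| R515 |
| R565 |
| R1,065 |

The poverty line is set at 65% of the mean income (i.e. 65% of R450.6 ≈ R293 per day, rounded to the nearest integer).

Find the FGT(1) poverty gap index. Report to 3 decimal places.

0.155

Below z: R45, R205, R265 (q = 3 of N = 8).
Normalized shortfalls: (293−45)/293 = 0.8464; (293−205)/293 = 0.3003; (293−265)/293 = 0.0956.
Sum of shortfalls = 1.242321; P₁ averages over all N: 1.242321 / 8 = 0.155.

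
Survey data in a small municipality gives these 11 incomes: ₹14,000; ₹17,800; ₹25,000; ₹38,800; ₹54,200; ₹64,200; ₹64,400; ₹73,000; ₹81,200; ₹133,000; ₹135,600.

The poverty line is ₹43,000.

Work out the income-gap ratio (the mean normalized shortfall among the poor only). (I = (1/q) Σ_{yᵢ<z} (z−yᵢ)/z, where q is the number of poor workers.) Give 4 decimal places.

Incomes under z: ₹14,000, ₹17,800, ₹25,000, ₹38,800 (q = 4 of N = 11).
Shortfall ratios (z−y)/z: 0.6744, 0.5860, 0.4186, 0.0977; sum = 1.776744.
I averages over the q = 4 poor units only: 1.776744 / 4 = 0.4442.

0.4442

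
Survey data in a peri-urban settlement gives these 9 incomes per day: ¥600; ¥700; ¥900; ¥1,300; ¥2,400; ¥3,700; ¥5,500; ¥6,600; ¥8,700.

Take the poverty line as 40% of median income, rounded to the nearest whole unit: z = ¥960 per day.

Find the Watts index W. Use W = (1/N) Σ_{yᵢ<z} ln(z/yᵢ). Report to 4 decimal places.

Below the line: ¥600, ¥700, ¥900 (q = 3 of N = 9).
Log shortfalls: ln(960/600) = 0.4700; ln(960/700) = 0.3159; ln(960/900) = 0.0645.
W = 0.850395 / 9 = 0.0945.

0.0945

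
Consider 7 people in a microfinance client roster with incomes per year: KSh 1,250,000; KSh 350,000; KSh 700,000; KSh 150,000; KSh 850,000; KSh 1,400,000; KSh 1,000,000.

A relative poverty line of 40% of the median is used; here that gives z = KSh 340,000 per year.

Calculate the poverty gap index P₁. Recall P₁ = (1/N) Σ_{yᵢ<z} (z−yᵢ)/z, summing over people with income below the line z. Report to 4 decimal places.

0.0798

Below z: KSh 150,000 (q = 1 of N = 7).
Shortfall ratios: (340000−150000)/340000 = 0.5588.
Σ = 0.558824. Dividing by the full population N = 7 gives P₁ = 0.0798.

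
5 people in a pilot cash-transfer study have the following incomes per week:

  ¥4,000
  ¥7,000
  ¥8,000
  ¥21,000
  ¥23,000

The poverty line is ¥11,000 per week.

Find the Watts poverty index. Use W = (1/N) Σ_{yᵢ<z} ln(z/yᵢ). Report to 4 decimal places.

0.3564

Poor units: ¥4,000, ¥7,000, ¥8,000 (q = 3 of N = 5).
ln(z/y) terms: ln(11000/4000) = 1.0116; ln(11000/7000) = 0.4520; ln(11000/8000) = 0.3185.
W = 1.782040 / 5 = 0.3564.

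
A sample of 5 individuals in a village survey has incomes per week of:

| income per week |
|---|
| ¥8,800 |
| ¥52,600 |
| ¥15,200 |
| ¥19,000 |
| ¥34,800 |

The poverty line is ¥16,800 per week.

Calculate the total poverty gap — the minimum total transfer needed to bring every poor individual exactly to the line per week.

¥9,600

Poor units: ¥8,800, ¥15,200 (q = 2 of N = 5).
Individual gaps: 16800−8800 = 8000; 16800−15200 = 1600.
Aggregate gap = ¥9,600.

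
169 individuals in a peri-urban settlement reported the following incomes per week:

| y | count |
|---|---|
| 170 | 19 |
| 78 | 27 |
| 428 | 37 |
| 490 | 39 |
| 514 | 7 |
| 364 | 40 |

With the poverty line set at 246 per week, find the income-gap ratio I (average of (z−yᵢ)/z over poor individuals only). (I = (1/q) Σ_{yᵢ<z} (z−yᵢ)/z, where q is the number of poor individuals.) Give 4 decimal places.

0.5285

Incomes under z: 27×78, 19×170 (q = 46 of N = 169).
Relative gaps: 0.6829 (×27), 0.3089 (×19); sum = 24.308943.
The income-gap ratio divides by q (the poor only): 24.308943 / 46 = 0.5285.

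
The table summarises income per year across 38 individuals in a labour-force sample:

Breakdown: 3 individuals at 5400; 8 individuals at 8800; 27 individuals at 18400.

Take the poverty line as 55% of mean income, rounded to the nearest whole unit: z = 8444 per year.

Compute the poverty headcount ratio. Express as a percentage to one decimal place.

7.9%

3 of the 38 individuals have income below 8444.
H = 3/38 = 7.9%.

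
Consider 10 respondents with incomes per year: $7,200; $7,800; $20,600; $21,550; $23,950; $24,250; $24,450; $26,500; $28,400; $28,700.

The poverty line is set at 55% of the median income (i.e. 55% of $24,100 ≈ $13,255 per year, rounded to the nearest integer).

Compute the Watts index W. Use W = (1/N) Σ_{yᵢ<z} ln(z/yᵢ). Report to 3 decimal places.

Below the line: $7,200, $7,800 (q = 2 of N = 10).
Log shortfalls: ln(13255/7200) = 0.6103; ln(13255/7800) = 0.5303.
W = 1.140545 / 10 = 0.114.

0.114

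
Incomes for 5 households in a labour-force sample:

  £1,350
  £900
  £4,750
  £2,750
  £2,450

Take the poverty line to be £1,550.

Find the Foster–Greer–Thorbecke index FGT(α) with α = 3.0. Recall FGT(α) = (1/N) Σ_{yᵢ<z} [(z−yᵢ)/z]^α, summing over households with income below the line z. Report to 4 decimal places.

Incomes under z: £900, £1,350 (q = 2 of N = 5).
Shortfall ratios: (1550−900)/1550 = 0.4194; (1550−1350)/1550 = 0.1290.
Raised to α = 3.0: 0.07375; 0.00215.
Sum = 0.075895; FGT(3.0) = 0.075895 / 5 = 0.0152.

0.0152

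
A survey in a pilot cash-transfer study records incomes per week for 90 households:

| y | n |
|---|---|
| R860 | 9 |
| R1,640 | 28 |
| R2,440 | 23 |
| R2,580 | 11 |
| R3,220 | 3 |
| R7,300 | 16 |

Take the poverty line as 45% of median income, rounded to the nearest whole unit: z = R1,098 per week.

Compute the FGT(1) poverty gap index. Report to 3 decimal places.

0.022

Poor units: 9×R860 (q = 9 of N = 90).
Gap ratios (z−y)/z: (1098−860)/1098 = 0.2168 (×9).
Σ = 1.950820. Dividing by the full population N = 90 gives P₁ = 0.022.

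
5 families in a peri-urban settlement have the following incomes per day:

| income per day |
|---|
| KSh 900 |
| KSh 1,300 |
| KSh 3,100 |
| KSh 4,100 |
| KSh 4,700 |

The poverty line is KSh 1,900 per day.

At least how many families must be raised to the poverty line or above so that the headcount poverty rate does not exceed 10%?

Currently q = 2 of N = 5 are below the line (H = 0.400).
A headcount ratio of at most 10% allows at most ⌊0.10 × 5⌋ = 0 poor families.
So at least 2 − 0 = 2 must be lifted.

2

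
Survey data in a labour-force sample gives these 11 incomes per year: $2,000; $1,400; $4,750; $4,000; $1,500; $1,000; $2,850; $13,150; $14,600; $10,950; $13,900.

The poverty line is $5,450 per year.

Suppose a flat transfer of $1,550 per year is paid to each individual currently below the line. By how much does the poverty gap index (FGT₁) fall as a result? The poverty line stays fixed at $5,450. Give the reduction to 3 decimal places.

Before: below the line — $1,000, $1,400, $1,500, $2,000, $2,850, $4,000, $4,750; poverty gap index (FGT₁) = 0.34445.
After the $1,550 transfer: below the line — $2,550, $2,950, $3,050, $3,550, $4,400; poverty gap index (FGT₁) = 0.17932.
Reduction = 0.34445 − 0.17932 = 0.165.

0.165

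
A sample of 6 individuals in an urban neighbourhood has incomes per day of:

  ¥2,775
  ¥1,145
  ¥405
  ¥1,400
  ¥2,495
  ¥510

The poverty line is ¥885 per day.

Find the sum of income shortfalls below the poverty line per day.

Below the line: ¥405, ¥510 (q = 2 of N = 6).
Individual gaps: 885−405 = 480; 885−510 = 375.
Aggregate gap = ¥855.

¥855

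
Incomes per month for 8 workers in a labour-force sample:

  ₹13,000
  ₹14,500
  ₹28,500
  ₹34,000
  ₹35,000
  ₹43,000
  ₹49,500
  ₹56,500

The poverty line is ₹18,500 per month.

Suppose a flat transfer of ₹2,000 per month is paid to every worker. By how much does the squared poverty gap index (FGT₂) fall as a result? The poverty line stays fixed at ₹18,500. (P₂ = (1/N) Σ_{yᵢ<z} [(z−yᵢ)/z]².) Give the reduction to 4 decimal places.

Before: below the line — ₹13,000, ₹14,500; squared poverty gap index (FGT₂) = 0.016892.
After the ₹2,000 transfer: below the line — ₹15,000, ₹16,500; squared poverty gap index (FGT₂) = 0.005935.
Reduction = 0.016892 − 0.005935 = 0.0110.

0.0110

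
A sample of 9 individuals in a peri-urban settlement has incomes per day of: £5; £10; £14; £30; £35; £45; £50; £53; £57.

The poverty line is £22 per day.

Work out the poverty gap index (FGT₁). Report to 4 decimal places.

Poor units: £5, £10, £14 (q = 3 of N = 9).
Shortfall ratios: (22−5)/22 = 0.7727; (22−10)/22 = 0.5455; (22−14)/22 = 0.3636.
Sum of shortfalls = 1.681818; P₁ averages over all N: 1.681818 / 9 = 0.1869.

0.1869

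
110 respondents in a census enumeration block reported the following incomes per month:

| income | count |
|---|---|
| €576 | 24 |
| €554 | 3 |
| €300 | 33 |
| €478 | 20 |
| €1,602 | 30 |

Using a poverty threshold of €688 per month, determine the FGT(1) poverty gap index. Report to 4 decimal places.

0.2655

Poor units: 33×€300, 20×€478, 3×€554, 24×€576 (q = 80 of N = 110).
Relative gaps: (688−300)/688 = 0.5640 (×33); (688−478)/688 = 0.3052 (×20); (688−554)/688 = 0.1948 (×3); (688−576)/688 = 0.1628 (×24).
Σ = 29.206395. Dividing by the full population N = 110 gives P₁ = 0.2655.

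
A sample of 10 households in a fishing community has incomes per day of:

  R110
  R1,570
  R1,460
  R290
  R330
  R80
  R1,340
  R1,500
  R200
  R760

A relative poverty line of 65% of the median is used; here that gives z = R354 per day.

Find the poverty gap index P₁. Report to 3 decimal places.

0.215

Below z: R80, R110, R200, R290, R330 (q = 5 of N = 10).
Gap ratios (z−y)/z: (354−80)/354 = 0.7740; (354−110)/354 = 0.6893; (354−200)/354 = 0.4350; (354−290)/354 = 0.1808; (354−330)/354 = 0.0678.
Sum of shortfalls = 2.146893; P₁ averages over all N: 2.146893 / 10 = 0.215.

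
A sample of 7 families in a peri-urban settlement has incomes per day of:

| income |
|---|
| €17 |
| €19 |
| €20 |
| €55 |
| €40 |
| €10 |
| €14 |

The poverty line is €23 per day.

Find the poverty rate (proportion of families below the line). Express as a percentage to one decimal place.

5 of the 7 families have income below €23.
H = 5/7 = 71.4%.

71.4%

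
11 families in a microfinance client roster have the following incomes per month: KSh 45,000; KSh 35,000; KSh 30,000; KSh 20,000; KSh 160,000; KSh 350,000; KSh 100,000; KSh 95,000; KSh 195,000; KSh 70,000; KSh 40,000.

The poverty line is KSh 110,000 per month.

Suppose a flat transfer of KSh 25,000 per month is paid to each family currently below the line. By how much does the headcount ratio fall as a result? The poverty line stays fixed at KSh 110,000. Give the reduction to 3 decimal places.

Before: below the line — KSh 20,000, KSh 30,000, KSh 35,000, KSh 40,000, KSh 45,000, KSh 70,000, KSh 95,000, KSh 100,000; headcount ratio = 0.72727.
After the KSh 25,000 transfer: below the line — KSh 45,000, KSh 55,000, KSh 60,000, KSh 65,000, KSh 70,000, KSh 95,000; headcount ratio = 0.54545.
Reduction = 0.72727 − 0.54545 = 0.182.

0.182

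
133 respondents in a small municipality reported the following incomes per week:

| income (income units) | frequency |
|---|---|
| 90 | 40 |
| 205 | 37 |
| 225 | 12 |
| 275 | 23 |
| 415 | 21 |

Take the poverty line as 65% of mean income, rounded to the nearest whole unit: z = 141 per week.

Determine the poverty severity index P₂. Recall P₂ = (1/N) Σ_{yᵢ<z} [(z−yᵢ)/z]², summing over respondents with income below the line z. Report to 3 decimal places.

0.039

Poor units: 40×90 (q = 40 of N = 133).
Shortfall ratios: (141−90)/141 = 0.3617 (×40).
Squared: 0.1308 (×40).
Sum = 5.233137; P₂ = 5.233137 / 133 = 0.039.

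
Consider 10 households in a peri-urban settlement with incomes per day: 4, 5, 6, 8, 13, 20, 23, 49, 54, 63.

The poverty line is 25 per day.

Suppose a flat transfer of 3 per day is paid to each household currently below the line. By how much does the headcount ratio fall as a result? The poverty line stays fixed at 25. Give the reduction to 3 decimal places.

0.100

Before: below the line — 4, 5, 6, 8, 13, 20, 23; headcount ratio = 0.70000.
After the 3 transfer: below the line — 7, 8, 9, 11, 16, 23; headcount ratio = 0.60000.
Reduction = 0.70000 − 0.60000 = 0.100.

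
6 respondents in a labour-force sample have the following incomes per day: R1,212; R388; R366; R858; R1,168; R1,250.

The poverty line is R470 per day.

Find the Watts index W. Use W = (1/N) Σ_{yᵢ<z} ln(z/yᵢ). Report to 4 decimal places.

0.0736

Below the line: R366, R388 (q = 2 of N = 6).
Log shortfalls: ln(470/366) = 0.2501; ln(470/388) = 0.1917.
W = 0.441827 / 6 = 0.0736.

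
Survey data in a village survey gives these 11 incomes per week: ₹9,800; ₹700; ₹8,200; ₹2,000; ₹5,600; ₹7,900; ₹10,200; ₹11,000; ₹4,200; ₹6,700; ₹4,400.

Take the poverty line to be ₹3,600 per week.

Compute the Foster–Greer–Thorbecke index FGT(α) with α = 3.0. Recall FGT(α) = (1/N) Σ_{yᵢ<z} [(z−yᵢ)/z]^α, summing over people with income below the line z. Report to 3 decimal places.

Incomes under z: ₹700, ₹2,000 (q = 2 of N = 11).
Gap ratios (z−y)/z: (3600−700)/3600 = 0.8056; (3600−2000)/3600 = 0.4444.
Raised to α = 3.0: 0.52274; 0.08779.
Sum = 0.610532; FGT(3.0) = 0.610532 / 11 = 0.056.

0.056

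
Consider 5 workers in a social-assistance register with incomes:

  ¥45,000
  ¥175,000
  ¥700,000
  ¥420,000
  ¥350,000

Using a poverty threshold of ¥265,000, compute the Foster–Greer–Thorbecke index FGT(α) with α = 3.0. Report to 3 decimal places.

Below the line: ¥45,000, ¥175,000 (q = 2 of N = 5).
Shortfall ratios: (265000−45000)/265000 = 0.8302; (265000−175000)/265000 = 0.3396.
Raised to α = 3.0: 0.57218; 0.03917.
Sum = 0.611350; FGT(3.0) = 0.611350 / 5 = 0.122.

0.122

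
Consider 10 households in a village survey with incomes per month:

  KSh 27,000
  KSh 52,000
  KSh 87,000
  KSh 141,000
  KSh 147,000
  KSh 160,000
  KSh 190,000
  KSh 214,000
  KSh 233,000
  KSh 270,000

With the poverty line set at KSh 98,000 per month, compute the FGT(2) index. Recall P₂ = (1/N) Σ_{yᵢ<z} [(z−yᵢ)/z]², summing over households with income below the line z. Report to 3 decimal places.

Incomes under z: KSh 27,000, KSh 52,000, KSh 87,000 (q = 3 of N = 10).
Shortfall ratios: (98000−27000)/98000 = 0.7245; (98000−52000)/98000 = 0.4694; (98000−87000)/98000 = 0.1122.
Squared: 0.5249; 0.2203; 0.0126.
Sum = 0.757809; P₂ = 0.757809 / 10 = 0.076.

0.076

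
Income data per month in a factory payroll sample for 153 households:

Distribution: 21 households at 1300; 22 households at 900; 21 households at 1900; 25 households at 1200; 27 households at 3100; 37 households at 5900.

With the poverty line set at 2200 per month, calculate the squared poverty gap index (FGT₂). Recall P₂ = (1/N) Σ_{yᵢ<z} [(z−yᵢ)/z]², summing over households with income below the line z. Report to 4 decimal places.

0.1095

Incomes under z: 22×900, 25×1200, 21×1300, 21×1900 (q = 89 of N = 153).
Normalized shortfalls: (2200−900)/2200 = 0.5909 (×22); (2200−1200)/2200 = 0.4545 (×25); (2200−1300)/2200 = 0.4091 (×21); (2200−1900)/2200 = 0.1364 (×21).
Squared: 0.3492 (×22); 0.2066 (×25); 0.1674 (×21); 0.0186 (×21).
Sum = 16.752066; P₂ = 16.752066 / 153 = 0.1095.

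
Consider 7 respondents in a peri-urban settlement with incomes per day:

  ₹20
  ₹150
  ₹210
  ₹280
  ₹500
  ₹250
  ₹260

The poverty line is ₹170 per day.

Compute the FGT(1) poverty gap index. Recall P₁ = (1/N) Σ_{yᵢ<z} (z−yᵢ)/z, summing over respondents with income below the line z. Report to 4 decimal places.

0.1429

Incomes under z: ₹20, ₹150 (q = 2 of N = 7).
Gap ratios (z−y)/z: (170−20)/170 = 0.8824; (170−150)/170 = 0.1176.
Sum of shortfalls = 1.000000; P₁ averages over all N: 1.000000 / 7 = 0.1429.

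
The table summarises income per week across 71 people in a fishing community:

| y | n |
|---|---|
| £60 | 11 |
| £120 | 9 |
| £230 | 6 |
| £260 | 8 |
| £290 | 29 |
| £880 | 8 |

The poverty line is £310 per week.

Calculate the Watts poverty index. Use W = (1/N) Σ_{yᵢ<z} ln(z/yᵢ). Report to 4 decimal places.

0.4470

Incomes under z: 11×£60, 9×£120, 6×£230, 8×£260, 29×£290 (q = 63 of N = 71).
ln(z/y) terms: ln(310/60) = 1.6422 (×11); ln(310/120) = 0.9491 (×9); ln(310/230) = 0.2985 (×6); ln(310/260) = 0.1759 (×8); ln(310/290) = 0.0667 (×29).
W = 31.738363 / 71 = 0.4470.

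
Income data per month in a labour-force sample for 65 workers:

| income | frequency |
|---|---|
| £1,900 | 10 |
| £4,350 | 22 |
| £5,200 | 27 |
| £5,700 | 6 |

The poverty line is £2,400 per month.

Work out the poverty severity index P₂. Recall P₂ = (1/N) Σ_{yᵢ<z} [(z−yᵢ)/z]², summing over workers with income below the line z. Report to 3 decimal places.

0.007

Below z: 10×£1,900 (q = 10 of N = 65).
Relative gaps: (2400−1900)/2400 = 0.2083 (×10).
Squared: 0.0434 (×10).
Sum = 0.434028; P₂ = 0.434028 / 65 = 0.007.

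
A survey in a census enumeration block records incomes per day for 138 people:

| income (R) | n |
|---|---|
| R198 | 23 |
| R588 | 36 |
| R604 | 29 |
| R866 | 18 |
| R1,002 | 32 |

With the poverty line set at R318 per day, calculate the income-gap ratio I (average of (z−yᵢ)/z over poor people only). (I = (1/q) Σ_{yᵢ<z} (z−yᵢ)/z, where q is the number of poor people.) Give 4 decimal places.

Below the line: 23×R198 (q = 23 of N = 138).
Shortfall ratios (z−y)/z: 0.3774 (×23); sum = 8.679245.
I averages over the q = 23 poor units only: 8.679245 / 23 = 0.3774.

0.3774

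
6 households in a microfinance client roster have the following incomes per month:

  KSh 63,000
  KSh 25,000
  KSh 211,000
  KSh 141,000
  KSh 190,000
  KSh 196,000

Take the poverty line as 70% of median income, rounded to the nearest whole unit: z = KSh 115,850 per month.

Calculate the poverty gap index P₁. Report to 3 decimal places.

0.207

Poor units: KSh 25,000, KSh 63,000 (q = 2 of N = 6).
Shortfall ratios: (115850−25000)/115850 = 0.7842; (115850−63000)/115850 = 0.4562.
Σ = 1.240397. Dividing by the full population N = 6 gives P₁ = 0.207.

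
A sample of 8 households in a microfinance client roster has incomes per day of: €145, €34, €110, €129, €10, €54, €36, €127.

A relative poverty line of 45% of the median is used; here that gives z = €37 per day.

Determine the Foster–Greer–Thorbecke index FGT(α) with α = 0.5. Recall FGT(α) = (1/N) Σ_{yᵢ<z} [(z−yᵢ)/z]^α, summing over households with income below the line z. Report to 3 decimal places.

Incomes under z: €10, €34, €36 (q = 3 of N = 8).
Shortfall ratios: (37−10)/37 = 0.7297; (37−34)/37 = 0.0811; (37−36)/37 = 0.0270.
Raised to α = 0.5: 0.85424; 0.28475; 0.16440.
Sum = 1.303389; FGT(0.5) = 1.303389 / 8 = 0.163.

0.163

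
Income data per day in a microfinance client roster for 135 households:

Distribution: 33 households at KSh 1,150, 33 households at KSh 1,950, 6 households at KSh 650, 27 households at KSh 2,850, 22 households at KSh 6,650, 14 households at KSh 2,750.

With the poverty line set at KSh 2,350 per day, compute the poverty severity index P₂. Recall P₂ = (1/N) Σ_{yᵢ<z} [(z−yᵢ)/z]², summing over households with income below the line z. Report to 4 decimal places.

Below the line: 6×KSh 650, 33×KSh 1,150, 33×KSh 1,950 (q = 72 of N = 135).
Normalized shortfalls: (2350−650)/2350 = 0.7234 (×6); (2350−1150)/2350 = 0.5106 (×33); (2350−1950)/2350 = 0.1702 (×33).
Squared: 0.5233 (×6); 0.2608 (×33); 0.0290 (×33).
Sum = 12.700770; P₂ = 12.700770 / 135 = 0.0941.

0.0941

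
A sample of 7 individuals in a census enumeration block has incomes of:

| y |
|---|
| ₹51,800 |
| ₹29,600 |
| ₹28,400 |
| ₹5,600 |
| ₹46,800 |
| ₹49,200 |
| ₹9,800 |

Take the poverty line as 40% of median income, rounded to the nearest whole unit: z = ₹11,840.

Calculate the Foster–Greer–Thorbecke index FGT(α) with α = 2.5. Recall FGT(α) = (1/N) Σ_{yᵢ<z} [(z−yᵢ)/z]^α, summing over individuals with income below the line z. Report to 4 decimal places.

0.0306

Below the line: ₹5,600, ₹9,800 (q = 2 of N = 7).
Shortfall ratios: (11840−5600)/11840 = 0.5270; (11840−9800)/11840 = 0.1723.
Raised to α = 2.5: 0.20164; 0.01232.
Sum = 0.213965; FGT(2.5) = 0.213965 / 7 = 0.0306.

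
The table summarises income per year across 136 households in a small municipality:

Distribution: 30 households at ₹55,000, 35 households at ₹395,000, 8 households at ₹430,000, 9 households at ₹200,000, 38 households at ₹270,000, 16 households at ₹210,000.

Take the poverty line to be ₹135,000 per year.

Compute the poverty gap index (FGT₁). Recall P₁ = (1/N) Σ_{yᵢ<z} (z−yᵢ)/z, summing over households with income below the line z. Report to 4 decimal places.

0.1307

Below the line: 30×₹55,000 (q = 30 of N = 136).
Normalized shortfalls: (135000−55000)/135000 = 0.5926 (×30).
Sum of shortfalls = 17.777778; P₁ averages over all N: 17.777778 / 136 = 0.1307.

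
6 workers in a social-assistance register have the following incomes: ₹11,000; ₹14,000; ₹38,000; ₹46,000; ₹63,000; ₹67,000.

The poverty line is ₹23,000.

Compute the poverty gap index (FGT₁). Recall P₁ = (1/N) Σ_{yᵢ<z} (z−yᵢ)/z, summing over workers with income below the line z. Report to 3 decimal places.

Below z: ₹11,000, ₹14,000 (q = 2 of N = 6).
Gap ratios (z−y)/z: (23000−11000)/23000 = 0.5217; (23000−14000)/23000 = 0.3913.
Σ = 0.913043. Dividing by the full population N = 6 gives P₁ = 0.152.

0.152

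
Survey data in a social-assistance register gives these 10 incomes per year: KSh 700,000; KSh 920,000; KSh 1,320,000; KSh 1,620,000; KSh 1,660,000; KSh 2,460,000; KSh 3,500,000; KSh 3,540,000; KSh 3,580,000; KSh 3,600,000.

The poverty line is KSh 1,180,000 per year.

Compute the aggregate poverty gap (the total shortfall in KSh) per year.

KSh 740,000

Poor units: KSh 700,000, KSh 920,000 (q = 2 of N = 10).
Individual gaps: 1180000−700000 = 480000; 1180000−920000 = 260000.
Aggregate gap = KSh 740,000.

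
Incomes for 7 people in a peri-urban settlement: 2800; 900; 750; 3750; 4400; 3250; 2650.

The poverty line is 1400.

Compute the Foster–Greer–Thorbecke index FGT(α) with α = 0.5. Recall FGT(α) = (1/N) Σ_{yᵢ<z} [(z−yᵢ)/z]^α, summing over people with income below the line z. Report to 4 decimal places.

0.1827

Poor units: 750, 900 (q = 2 of N = 7).
Normalized shortfalls: (1400−750)/1400 = 0.4643; (1400−900)/1400 = 0.3571.
Raised to α = 0.5: 0.68139; 0.59761.
Sum = 1.278999; FGT(0.5) = 1.278999 / 7 = 0.1827.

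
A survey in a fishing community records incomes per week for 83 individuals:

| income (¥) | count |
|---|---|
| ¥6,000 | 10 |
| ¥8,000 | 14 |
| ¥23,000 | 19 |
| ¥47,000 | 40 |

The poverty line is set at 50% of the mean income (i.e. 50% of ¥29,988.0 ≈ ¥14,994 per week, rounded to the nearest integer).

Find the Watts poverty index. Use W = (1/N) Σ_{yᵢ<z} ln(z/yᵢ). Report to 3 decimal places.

Poor units: 10×¥6,000, 14×¥8,000 (q = 24 of N = 83).
Log shortfalls: ln(14994/6000) = 0.9159 (×10); ln(14994/8000) = 0.6282 (×14).
W = 17.953827 / 83 = 0.216.

0.216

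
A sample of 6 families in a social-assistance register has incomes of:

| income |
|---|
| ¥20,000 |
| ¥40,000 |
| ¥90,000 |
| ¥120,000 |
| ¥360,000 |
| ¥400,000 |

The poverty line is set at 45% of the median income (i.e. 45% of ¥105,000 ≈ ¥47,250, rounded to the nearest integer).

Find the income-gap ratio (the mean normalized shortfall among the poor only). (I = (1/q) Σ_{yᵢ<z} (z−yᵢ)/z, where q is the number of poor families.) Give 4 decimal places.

Below the line: ¥20,000, ¥40,000 (q = 2 of N = 6).
Relative gaps: 0.5767, 0.1534; sum = 0.730159.
The income-gap ratio divides by q (the poor only): 0.730159 / 2 = 0.3651.

0.3651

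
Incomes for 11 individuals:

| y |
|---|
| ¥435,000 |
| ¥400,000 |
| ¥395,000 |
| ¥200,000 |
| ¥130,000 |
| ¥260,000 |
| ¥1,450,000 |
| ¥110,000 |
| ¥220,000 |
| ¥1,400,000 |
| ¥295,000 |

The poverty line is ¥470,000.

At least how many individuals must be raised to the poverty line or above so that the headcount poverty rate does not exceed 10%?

8

Currently q = 9 of N = 11 are below the line (H = 0.818).
A headcount ratio of at most 10% allows at most ⌊0.10 × 11⌋ = 1 poor individuals.
So at least 9 − 1 = 8 must be lifted.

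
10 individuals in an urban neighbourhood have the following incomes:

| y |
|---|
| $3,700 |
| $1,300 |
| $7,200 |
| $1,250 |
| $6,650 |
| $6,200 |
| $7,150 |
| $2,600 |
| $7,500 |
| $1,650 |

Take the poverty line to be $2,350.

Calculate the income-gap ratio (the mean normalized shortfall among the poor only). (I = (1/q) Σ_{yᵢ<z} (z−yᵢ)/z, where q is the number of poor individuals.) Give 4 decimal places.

0.4043

Incomes under z: $1,250, $1,300, $1,650 (q = 3 of N = 10).
Shortfall ratios (z−y)/z: 0.4681, 0.4468, 0.2979; sum = 1.212766.
I averages over the q = 3 poor units only: 1.212766 / 3 = 0.4043.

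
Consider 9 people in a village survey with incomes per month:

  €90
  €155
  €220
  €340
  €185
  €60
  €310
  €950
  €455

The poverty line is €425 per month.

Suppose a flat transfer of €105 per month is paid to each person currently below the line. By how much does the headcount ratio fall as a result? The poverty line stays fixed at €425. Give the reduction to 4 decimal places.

0.1111

Before: below the line — €60, €90, €155, €185, €220, €310, €340; headcount ratio = 0.777778.
After the €105 transfer: below the line — €165, €195, €260, €290, €325, €415; headcount ratio = 0.666667.
Reduction = 0.777778 − 0.666667 = 0.1111.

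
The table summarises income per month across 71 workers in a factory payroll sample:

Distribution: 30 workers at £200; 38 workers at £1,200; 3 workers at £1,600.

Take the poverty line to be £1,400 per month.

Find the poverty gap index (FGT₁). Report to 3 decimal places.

Below z: 30×£200, 38×£1,200 (q = 68 of N = 71).
Relative gaps: (1400−200)/1400 = 0.8571 (×30); (1400−1200)/1400 = 0.1429 (×38).
Sum of shortfalls = 31.142857; P₁ averages over all N: 31.142857 / 71 = 0.439.

0.439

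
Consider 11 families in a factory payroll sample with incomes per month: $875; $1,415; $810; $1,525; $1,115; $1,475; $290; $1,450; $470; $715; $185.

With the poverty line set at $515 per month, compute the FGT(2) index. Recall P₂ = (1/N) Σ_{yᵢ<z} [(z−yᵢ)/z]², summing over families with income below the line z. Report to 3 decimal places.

0.055

Incomes under z: $185, $290, $470 (q = 3 of N = 11).
Gap ratios (z−y)/z: (515−185)/515 = 0.6408; (515−290)/515 = 0.4369; (515−470)/515 = 0.0874.
Squared: 0.4106; 0.1909; 0.0076.
Sum = 0.609105; P₂ = 0.609105 / 11 = 0.055.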